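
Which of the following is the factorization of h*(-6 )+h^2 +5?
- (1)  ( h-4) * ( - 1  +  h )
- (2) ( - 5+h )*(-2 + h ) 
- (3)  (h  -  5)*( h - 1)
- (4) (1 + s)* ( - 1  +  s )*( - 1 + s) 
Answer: 3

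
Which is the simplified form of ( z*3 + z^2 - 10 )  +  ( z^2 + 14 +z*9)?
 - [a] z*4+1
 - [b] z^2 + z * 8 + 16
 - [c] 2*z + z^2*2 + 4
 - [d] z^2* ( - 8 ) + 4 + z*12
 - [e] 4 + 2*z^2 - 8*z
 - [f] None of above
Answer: f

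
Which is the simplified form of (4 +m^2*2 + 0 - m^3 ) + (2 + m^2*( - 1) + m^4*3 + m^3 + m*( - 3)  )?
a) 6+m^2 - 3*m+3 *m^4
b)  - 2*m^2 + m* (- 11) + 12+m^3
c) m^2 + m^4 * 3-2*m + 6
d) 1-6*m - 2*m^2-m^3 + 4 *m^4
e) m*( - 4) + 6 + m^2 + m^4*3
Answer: a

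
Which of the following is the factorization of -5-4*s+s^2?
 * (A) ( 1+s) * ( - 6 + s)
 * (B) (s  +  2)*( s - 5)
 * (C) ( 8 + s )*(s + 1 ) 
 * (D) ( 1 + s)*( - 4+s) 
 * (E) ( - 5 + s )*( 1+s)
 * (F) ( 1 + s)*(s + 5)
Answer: E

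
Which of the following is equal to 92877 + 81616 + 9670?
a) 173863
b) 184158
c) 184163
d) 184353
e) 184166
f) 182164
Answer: c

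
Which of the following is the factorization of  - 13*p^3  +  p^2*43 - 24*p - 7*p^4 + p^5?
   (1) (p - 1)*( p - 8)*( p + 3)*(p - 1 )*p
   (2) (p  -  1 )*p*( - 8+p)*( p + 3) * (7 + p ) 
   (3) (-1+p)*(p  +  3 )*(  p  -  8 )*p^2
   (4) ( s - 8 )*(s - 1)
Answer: 1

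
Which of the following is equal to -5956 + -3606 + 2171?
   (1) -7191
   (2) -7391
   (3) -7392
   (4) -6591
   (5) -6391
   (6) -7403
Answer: 2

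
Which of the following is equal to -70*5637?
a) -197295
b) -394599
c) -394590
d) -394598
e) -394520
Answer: c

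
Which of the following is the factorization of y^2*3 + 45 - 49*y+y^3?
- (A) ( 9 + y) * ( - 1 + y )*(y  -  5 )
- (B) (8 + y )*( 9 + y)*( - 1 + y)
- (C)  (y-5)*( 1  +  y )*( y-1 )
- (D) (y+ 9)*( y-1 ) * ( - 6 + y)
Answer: A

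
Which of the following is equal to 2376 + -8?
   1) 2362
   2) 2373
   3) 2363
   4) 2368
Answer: 4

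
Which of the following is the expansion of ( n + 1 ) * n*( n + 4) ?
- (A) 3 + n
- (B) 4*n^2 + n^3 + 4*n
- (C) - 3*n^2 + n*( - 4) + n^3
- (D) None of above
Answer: D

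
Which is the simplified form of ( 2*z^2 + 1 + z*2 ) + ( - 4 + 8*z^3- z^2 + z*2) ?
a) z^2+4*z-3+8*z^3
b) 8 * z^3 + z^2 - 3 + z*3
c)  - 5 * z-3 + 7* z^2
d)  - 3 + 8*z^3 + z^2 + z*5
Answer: a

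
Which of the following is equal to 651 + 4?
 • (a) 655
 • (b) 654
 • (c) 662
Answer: a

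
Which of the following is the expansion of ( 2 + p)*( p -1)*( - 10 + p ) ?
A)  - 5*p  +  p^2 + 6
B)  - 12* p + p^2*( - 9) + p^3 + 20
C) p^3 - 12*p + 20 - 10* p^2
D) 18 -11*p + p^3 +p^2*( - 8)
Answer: B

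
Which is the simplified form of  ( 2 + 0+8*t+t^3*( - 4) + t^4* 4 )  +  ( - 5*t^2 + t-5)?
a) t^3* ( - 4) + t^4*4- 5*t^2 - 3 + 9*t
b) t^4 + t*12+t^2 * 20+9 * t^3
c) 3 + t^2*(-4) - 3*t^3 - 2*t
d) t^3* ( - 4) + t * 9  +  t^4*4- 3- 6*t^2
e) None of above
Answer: a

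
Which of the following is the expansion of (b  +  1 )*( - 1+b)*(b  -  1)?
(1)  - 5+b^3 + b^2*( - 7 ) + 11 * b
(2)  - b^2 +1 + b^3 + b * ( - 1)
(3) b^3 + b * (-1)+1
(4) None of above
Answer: 2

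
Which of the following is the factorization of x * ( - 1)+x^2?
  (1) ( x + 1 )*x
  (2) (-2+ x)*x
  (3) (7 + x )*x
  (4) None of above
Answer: 4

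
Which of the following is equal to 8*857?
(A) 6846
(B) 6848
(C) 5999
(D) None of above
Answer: D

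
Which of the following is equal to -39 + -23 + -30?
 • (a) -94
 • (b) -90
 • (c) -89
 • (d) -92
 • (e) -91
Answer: d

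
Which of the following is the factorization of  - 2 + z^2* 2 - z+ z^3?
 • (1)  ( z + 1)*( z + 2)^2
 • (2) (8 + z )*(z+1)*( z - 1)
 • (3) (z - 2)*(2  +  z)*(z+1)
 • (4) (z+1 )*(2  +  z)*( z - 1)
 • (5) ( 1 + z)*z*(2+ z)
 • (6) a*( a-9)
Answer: 4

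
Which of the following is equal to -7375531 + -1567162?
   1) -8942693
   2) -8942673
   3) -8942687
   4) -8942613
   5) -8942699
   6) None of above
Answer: 1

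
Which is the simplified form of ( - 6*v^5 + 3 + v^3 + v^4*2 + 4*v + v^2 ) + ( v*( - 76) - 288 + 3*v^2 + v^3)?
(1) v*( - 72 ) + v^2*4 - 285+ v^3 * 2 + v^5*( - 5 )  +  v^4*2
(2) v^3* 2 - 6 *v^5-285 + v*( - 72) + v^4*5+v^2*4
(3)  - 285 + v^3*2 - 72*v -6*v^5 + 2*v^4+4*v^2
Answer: 3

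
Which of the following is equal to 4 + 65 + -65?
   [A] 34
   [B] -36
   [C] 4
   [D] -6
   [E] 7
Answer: C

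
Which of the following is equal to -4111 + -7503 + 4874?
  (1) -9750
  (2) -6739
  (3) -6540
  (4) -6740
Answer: 4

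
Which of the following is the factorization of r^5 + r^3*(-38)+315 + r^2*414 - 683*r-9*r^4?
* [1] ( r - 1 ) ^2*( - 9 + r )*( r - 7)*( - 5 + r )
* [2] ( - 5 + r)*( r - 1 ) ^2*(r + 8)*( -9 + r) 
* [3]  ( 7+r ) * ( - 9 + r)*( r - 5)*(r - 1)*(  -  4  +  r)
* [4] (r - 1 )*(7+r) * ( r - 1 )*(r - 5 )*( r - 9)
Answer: 4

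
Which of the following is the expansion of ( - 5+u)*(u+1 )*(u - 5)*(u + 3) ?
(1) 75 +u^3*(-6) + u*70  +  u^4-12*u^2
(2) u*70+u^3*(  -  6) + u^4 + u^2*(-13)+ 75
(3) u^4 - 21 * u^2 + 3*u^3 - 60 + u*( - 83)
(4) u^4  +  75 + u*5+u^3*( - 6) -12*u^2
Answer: 1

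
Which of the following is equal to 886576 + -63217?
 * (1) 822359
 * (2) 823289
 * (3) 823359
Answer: 3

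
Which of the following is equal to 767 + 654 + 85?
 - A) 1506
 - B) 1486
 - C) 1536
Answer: A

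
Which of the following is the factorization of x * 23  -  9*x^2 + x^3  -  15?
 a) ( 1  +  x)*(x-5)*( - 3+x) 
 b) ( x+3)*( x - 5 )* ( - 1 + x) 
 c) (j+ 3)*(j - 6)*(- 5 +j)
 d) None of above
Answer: d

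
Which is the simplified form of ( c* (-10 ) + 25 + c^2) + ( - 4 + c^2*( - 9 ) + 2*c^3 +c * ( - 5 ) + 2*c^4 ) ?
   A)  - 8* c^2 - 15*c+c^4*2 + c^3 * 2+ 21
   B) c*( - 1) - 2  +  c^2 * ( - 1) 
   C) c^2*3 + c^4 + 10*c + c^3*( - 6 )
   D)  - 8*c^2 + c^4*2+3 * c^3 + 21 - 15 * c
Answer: A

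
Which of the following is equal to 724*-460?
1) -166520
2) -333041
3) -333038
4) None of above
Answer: 4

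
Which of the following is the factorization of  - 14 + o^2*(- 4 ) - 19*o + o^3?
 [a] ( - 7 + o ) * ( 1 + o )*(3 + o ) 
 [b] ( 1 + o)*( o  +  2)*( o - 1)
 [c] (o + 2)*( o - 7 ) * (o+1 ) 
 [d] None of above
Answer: c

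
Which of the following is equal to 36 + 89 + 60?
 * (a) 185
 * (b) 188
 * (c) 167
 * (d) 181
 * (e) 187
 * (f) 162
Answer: a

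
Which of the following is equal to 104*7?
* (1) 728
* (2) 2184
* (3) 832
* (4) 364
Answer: 1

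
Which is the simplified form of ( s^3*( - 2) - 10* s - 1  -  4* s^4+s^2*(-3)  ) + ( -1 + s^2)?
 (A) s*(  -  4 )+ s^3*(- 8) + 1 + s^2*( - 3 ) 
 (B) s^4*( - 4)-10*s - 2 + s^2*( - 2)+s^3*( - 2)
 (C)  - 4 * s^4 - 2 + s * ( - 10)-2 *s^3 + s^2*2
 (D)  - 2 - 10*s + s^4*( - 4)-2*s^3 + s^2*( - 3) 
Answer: B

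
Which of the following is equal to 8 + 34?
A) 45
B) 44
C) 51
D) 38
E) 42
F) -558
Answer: E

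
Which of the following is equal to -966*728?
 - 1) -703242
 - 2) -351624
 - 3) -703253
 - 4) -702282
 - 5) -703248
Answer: 5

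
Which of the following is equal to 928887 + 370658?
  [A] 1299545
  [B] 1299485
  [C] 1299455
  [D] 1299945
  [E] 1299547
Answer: A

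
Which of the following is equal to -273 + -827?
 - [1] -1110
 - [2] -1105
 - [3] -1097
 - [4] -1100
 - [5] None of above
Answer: 4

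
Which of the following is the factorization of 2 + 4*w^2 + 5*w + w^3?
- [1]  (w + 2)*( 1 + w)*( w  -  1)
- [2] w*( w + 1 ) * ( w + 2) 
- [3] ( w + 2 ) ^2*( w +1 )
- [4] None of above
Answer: 4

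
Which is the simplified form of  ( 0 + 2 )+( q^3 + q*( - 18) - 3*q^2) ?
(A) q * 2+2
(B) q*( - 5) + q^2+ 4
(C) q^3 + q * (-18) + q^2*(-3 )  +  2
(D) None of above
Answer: C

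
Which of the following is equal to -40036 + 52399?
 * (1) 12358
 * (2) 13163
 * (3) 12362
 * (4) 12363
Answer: 4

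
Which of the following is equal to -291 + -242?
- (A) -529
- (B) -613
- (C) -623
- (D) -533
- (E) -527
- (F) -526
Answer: D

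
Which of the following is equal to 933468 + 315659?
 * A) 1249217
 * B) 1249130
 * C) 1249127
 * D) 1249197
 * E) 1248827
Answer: C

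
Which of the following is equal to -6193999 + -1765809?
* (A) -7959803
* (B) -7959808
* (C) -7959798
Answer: B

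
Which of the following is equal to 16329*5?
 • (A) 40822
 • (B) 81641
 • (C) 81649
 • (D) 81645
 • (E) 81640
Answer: D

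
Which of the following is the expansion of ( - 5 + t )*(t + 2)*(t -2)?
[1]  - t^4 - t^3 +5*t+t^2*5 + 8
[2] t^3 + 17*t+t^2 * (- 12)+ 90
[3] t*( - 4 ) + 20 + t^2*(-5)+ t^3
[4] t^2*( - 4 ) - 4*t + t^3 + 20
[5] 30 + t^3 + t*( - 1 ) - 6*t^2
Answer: 3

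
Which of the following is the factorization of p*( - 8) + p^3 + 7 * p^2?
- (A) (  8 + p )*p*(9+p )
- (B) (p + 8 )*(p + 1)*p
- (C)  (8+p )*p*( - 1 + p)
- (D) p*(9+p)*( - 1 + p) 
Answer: C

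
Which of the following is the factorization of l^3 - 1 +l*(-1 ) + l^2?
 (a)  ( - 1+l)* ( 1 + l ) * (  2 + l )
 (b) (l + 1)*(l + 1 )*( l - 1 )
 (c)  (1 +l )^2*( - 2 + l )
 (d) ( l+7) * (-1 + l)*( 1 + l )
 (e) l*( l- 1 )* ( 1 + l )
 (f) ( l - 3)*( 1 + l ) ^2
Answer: b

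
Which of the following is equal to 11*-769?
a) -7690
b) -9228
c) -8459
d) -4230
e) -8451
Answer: c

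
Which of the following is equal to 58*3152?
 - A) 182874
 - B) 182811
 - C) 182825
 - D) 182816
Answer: D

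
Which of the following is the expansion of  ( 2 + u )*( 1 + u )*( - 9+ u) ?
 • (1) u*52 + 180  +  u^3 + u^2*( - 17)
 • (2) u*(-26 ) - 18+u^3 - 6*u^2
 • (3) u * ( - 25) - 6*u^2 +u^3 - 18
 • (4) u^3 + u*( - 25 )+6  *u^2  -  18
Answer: 3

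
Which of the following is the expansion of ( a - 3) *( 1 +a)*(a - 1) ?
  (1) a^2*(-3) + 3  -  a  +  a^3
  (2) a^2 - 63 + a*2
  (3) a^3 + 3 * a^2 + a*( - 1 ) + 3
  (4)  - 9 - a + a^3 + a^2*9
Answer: 1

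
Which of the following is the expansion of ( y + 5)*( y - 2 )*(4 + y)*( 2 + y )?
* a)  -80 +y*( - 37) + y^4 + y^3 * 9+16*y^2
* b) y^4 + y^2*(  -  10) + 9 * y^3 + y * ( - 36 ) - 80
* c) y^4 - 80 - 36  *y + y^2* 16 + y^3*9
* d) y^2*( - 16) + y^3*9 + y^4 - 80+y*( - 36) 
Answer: c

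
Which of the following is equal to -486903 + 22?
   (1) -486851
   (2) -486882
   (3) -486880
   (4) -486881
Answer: 4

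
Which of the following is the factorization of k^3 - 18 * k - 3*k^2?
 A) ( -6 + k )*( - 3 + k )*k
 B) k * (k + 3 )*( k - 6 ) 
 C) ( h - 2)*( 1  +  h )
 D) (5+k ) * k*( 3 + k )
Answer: B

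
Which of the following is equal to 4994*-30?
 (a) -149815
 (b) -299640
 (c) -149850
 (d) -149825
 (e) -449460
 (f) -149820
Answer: f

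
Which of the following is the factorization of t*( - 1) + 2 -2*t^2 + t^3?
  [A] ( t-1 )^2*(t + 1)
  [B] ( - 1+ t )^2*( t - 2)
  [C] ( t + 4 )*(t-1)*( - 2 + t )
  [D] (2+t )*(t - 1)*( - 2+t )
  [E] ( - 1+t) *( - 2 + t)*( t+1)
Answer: E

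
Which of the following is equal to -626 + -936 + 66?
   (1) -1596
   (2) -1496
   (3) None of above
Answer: 2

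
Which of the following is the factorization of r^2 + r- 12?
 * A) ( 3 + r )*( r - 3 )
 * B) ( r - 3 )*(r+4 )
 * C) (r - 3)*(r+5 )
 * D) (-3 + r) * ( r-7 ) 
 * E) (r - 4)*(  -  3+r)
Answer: B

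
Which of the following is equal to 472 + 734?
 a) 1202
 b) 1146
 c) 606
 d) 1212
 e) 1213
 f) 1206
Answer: f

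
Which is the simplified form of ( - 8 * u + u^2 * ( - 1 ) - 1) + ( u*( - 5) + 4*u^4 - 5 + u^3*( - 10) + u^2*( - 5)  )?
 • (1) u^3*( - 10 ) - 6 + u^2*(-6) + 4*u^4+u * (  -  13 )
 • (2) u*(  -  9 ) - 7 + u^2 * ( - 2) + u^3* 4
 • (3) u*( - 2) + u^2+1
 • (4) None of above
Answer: 1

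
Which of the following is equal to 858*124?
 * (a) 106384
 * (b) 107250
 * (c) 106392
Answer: c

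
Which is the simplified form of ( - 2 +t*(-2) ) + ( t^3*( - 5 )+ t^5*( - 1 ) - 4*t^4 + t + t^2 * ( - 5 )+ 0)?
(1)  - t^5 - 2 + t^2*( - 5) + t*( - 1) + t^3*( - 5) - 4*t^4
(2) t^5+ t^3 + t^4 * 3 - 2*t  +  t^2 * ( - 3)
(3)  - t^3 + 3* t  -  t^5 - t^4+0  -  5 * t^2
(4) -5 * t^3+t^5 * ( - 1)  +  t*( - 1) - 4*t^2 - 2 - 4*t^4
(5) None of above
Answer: 1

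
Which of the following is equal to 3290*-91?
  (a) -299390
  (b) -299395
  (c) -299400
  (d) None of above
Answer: a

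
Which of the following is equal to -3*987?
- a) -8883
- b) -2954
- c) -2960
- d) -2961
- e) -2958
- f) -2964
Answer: d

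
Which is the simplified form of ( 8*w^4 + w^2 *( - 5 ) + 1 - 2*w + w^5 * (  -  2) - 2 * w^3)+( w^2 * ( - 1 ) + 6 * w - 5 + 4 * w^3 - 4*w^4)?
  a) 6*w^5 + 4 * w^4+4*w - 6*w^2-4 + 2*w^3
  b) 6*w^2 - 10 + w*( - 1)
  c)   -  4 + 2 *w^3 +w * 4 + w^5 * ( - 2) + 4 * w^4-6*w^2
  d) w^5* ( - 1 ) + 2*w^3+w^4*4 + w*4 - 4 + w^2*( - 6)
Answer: c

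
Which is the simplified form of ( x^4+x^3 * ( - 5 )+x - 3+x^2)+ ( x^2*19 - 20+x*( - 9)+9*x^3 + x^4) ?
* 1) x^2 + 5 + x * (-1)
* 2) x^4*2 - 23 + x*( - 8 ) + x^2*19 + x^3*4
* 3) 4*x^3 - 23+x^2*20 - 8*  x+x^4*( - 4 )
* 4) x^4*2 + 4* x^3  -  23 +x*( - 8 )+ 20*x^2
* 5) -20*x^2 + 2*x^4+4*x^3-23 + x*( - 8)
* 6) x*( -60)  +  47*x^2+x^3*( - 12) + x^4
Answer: 4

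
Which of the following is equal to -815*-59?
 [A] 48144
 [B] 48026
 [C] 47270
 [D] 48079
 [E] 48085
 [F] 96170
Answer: E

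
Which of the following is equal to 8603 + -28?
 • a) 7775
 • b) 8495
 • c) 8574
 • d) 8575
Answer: d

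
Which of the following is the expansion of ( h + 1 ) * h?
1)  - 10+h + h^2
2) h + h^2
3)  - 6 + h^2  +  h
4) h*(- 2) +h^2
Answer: 2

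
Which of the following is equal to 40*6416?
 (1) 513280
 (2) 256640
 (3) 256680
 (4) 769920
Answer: 2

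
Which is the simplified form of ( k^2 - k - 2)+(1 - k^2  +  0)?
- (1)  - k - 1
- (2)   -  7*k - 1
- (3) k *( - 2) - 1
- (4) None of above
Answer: 1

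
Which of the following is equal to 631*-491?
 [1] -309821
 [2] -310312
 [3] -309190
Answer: 1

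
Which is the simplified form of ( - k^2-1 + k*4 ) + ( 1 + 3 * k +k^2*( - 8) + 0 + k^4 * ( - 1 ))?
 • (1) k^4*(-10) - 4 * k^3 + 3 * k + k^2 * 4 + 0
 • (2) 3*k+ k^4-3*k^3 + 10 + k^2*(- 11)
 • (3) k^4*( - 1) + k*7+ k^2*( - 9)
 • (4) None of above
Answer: 3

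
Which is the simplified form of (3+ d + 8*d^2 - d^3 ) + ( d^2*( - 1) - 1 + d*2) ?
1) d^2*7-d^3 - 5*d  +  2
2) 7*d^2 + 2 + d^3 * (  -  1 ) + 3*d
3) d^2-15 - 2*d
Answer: 2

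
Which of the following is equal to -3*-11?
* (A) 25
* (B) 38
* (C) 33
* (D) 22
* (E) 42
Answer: C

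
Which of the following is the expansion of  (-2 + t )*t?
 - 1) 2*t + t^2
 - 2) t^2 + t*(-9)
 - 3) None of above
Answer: 3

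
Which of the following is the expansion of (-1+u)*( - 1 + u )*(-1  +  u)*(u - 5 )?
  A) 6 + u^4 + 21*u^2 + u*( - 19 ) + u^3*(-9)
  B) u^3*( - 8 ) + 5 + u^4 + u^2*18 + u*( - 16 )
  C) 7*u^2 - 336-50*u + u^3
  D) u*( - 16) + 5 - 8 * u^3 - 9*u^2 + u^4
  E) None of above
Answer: B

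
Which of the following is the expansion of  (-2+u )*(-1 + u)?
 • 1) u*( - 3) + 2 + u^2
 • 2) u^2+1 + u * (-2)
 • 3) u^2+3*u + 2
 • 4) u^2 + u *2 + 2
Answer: 1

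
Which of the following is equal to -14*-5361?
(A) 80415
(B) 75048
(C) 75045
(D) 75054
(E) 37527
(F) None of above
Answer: D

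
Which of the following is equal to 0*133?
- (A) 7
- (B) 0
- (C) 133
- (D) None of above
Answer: B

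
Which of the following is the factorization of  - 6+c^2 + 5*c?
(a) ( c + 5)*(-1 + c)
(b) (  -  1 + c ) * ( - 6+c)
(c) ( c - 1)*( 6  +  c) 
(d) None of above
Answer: c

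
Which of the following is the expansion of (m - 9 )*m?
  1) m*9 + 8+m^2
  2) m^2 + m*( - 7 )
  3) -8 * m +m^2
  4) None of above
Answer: 4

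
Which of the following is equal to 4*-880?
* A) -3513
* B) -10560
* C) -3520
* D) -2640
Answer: C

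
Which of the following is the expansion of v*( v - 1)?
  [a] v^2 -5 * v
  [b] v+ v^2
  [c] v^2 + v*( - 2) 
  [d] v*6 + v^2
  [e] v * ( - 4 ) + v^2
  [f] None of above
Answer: f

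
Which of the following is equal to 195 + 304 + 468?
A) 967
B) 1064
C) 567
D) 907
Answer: A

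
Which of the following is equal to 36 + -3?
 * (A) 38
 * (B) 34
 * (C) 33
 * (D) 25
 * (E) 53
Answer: C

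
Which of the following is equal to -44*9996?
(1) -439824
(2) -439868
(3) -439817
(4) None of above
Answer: 1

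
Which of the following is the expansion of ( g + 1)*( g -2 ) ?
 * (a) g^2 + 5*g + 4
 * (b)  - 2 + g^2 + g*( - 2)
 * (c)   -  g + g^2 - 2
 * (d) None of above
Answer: c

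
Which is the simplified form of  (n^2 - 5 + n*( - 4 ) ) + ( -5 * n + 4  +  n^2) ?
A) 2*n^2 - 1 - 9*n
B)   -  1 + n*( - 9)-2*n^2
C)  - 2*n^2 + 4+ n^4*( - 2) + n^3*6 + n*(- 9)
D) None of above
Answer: A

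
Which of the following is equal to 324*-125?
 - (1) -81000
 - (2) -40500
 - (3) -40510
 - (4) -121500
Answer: 2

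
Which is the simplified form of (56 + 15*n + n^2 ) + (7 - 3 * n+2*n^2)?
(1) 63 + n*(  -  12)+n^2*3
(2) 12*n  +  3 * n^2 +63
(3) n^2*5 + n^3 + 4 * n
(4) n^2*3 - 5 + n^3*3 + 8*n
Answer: 2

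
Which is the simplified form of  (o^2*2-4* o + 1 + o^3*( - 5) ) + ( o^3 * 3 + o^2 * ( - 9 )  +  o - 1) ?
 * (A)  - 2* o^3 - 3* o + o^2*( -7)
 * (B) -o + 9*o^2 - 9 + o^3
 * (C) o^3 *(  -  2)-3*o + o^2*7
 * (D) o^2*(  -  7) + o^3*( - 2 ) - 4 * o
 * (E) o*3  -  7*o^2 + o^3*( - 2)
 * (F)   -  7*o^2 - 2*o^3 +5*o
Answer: A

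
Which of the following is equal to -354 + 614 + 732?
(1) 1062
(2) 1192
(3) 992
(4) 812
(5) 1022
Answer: 3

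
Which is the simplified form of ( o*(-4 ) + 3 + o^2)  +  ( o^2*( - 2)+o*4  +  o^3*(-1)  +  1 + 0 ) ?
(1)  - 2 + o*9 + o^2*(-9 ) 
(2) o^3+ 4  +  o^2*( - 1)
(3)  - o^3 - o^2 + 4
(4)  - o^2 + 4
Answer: 3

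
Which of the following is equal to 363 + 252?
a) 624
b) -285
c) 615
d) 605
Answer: c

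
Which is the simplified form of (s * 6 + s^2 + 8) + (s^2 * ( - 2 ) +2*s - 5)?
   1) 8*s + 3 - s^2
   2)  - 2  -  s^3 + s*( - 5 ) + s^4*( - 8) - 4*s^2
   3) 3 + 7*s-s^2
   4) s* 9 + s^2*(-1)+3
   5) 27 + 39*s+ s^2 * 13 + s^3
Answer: 1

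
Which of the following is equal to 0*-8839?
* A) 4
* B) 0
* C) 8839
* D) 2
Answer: B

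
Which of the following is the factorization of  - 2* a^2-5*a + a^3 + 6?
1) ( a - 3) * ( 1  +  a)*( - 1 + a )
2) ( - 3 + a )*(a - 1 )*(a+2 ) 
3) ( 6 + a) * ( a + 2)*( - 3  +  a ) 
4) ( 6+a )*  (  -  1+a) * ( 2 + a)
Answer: 2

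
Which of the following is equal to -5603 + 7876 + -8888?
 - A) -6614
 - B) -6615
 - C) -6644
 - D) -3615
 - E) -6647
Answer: B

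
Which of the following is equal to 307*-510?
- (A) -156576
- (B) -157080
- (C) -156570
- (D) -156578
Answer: C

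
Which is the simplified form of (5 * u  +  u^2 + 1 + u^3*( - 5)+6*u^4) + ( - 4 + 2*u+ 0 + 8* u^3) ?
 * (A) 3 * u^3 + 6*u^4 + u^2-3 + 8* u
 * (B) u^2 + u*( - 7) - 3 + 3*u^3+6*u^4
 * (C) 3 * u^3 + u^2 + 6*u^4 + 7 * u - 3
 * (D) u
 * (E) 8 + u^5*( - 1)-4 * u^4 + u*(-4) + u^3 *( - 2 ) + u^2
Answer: C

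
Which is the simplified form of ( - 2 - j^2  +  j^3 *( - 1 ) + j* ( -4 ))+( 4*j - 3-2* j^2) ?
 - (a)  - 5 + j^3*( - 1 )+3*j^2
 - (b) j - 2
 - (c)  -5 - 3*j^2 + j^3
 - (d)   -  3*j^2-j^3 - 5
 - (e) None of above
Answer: d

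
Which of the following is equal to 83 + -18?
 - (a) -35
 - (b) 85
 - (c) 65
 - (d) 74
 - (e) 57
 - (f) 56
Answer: c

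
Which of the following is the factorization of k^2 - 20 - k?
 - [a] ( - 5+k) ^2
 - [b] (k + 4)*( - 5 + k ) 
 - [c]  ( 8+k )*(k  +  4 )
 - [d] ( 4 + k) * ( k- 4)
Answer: b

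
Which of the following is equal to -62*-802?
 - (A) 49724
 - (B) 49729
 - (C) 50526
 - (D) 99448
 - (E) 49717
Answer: A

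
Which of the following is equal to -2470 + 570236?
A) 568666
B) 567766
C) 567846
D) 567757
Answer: B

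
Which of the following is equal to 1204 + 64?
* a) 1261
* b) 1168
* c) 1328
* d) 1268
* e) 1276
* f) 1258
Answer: d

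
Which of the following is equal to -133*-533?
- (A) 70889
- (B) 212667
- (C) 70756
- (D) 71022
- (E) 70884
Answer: A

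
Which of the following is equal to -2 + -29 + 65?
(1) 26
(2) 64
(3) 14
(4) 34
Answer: 4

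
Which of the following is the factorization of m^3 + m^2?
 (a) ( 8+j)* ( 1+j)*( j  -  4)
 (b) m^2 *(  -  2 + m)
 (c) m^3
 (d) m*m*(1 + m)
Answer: d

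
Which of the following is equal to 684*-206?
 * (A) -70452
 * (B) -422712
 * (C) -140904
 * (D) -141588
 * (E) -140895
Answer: C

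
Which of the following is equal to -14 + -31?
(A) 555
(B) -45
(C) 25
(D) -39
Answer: B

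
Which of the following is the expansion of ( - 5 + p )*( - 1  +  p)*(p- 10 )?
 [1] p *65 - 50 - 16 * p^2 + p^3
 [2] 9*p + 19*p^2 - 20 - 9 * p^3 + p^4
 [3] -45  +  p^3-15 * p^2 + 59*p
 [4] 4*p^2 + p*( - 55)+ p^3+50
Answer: 1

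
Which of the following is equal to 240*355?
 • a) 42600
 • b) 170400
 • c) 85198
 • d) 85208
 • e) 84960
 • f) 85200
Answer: f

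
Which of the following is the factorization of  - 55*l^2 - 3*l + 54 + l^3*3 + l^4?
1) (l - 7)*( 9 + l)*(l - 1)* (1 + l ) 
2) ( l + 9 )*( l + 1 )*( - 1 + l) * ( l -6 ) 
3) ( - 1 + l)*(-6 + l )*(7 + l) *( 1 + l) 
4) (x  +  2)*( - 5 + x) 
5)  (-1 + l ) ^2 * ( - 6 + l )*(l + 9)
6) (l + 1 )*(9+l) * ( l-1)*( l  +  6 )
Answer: 2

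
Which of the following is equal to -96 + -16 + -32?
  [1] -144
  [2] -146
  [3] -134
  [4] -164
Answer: 1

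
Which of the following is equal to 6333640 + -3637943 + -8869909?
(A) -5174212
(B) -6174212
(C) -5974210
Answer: B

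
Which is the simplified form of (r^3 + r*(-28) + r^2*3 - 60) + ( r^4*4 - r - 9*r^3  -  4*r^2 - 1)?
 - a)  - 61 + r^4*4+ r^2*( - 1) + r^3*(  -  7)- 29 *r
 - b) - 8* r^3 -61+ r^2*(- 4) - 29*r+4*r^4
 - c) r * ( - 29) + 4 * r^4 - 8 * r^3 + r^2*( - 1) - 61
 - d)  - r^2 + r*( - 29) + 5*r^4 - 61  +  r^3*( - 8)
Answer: c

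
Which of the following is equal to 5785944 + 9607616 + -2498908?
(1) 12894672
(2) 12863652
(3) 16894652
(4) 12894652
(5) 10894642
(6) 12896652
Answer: 4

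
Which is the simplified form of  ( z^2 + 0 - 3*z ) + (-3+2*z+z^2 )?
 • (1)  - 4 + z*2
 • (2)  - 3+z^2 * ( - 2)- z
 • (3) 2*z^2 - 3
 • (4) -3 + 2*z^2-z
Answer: 4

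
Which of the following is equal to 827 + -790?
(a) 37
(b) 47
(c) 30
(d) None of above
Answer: a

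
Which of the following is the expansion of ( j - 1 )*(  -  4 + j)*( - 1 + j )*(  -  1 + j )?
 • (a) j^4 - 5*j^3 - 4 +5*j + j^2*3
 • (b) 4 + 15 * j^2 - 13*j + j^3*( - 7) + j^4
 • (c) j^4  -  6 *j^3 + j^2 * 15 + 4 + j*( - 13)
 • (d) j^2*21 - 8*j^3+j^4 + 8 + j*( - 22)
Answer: b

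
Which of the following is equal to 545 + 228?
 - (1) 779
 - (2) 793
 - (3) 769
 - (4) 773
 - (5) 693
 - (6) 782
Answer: 4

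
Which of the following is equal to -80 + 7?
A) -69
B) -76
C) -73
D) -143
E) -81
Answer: C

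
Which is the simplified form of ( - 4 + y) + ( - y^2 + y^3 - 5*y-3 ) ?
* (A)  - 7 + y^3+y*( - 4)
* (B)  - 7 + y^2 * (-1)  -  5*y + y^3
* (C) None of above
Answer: C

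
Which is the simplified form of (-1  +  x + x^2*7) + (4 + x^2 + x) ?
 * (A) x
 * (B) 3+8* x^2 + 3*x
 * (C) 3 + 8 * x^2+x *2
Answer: C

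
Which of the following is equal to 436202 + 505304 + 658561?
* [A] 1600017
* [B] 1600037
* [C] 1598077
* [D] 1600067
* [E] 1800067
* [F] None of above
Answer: D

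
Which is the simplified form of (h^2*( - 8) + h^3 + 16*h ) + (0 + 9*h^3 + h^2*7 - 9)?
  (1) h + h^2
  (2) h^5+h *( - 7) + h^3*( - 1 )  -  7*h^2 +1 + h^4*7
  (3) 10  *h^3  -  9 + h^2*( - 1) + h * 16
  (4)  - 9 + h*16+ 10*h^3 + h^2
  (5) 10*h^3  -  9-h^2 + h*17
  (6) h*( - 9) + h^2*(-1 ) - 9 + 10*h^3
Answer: 3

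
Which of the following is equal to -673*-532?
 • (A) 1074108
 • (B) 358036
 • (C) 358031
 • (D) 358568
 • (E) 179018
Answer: B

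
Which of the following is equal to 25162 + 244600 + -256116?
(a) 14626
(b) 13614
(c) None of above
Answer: c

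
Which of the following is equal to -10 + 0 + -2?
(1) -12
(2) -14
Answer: 1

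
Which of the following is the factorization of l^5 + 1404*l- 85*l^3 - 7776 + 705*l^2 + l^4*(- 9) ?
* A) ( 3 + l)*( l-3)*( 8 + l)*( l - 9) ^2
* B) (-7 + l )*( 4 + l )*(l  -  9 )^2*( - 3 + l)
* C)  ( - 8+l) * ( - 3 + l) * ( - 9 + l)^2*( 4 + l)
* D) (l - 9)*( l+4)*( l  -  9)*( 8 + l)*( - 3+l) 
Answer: D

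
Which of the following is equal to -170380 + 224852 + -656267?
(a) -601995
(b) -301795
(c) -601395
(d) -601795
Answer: d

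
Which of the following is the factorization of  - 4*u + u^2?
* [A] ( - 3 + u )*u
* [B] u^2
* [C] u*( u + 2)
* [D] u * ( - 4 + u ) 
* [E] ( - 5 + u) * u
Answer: D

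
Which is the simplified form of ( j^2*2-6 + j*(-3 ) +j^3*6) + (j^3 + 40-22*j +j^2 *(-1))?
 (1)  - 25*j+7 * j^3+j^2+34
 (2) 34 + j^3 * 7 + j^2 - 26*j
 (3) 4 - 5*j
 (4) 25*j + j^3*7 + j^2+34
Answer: 1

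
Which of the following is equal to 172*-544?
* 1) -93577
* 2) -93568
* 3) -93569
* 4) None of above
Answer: 2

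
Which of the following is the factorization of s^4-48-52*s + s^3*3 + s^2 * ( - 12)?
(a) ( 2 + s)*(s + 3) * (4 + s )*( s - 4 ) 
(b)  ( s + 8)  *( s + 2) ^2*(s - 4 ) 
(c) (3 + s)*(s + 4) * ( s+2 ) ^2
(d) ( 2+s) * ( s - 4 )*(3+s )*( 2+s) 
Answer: d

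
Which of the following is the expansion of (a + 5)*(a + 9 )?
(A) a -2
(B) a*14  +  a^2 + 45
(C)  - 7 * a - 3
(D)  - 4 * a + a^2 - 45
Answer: B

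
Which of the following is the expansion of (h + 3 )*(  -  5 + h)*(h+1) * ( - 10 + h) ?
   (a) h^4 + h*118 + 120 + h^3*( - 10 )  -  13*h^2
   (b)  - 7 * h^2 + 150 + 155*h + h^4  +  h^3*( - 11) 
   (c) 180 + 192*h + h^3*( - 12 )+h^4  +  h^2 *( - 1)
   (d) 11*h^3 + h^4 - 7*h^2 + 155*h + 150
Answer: b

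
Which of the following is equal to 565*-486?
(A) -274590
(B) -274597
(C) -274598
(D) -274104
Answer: A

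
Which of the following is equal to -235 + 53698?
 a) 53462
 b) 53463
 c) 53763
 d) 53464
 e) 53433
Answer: b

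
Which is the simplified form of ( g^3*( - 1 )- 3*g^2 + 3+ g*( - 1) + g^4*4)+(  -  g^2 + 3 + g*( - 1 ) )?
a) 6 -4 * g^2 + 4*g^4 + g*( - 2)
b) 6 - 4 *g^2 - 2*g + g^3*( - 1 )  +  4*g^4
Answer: b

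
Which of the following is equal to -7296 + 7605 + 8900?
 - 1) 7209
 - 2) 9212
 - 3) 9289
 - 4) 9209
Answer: 4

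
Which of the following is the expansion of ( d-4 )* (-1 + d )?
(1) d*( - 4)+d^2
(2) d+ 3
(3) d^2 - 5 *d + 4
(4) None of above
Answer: 3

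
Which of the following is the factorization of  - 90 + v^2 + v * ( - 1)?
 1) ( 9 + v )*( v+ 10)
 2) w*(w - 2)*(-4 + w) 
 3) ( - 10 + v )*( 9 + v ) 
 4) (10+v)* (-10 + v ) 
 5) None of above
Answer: 3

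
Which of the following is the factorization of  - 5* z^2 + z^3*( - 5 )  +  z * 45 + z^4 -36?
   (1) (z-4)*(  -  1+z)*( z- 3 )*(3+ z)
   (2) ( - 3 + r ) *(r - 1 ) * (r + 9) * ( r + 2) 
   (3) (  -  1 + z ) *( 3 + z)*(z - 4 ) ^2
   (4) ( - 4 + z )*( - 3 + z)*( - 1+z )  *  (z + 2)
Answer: 1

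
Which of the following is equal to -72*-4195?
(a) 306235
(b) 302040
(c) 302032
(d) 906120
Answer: b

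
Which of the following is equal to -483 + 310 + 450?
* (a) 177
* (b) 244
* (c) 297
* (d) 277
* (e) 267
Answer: d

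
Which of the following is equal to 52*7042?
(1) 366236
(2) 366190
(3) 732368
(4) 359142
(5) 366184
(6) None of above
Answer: 5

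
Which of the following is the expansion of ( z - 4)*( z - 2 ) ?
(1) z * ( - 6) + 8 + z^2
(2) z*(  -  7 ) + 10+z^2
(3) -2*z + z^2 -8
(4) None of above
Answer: 1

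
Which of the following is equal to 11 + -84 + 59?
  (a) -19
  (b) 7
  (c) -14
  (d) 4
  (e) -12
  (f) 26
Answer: c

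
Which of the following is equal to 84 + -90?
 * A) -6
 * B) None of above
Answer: A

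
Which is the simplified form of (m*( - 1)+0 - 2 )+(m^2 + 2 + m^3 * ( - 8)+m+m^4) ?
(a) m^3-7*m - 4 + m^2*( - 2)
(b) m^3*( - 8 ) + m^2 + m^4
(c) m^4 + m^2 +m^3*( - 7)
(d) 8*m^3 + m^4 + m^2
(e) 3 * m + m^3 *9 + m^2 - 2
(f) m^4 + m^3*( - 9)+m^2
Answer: b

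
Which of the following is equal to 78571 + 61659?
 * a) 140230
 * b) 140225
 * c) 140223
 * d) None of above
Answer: a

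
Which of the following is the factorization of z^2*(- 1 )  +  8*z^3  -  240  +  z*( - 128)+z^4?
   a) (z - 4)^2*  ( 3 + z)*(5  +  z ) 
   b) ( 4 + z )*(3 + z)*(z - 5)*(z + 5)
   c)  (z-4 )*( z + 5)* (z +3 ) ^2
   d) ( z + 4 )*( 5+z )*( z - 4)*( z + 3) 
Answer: d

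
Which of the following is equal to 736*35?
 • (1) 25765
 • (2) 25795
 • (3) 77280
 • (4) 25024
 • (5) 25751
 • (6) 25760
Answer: 6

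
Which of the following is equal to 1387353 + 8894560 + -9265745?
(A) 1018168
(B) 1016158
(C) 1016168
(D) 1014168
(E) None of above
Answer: C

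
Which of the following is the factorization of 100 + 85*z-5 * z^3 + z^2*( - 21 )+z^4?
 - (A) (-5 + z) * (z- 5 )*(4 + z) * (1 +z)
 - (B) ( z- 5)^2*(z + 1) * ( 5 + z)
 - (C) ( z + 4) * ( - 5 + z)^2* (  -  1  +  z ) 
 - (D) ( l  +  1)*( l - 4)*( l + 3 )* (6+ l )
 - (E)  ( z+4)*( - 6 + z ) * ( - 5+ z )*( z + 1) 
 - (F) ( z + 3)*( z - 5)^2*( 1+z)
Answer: A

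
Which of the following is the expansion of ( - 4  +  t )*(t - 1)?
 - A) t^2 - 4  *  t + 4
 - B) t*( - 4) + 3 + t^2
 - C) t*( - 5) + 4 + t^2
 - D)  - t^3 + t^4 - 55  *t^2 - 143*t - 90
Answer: C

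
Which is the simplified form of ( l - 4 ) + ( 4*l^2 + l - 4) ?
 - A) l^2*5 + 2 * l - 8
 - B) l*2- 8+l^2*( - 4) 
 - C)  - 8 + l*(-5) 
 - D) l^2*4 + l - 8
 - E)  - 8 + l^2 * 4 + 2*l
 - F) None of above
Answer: E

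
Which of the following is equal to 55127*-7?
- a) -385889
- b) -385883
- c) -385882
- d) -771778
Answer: a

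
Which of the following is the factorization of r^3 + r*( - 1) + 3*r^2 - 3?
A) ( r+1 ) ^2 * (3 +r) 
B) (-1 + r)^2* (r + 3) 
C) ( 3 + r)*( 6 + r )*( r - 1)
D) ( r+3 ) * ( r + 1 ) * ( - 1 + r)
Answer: D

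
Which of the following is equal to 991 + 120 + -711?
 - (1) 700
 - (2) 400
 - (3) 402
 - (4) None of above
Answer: 2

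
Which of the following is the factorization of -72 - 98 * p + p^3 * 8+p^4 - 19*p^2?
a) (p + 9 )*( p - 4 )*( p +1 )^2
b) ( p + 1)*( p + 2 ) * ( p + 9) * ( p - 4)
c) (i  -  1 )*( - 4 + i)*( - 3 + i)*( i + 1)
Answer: b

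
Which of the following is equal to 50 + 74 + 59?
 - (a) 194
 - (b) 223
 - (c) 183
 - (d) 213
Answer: c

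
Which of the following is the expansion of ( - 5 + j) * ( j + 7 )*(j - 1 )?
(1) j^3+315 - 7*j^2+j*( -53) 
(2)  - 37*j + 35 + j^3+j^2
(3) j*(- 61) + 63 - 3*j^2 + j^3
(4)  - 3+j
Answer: 2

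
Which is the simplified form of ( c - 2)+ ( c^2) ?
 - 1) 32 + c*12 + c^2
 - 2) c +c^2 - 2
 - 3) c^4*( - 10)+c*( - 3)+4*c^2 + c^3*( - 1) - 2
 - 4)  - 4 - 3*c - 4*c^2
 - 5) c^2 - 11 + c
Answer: 2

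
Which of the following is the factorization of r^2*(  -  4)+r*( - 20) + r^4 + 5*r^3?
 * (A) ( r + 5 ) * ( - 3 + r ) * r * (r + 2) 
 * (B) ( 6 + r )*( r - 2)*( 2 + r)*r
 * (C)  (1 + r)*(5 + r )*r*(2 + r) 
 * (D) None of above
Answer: D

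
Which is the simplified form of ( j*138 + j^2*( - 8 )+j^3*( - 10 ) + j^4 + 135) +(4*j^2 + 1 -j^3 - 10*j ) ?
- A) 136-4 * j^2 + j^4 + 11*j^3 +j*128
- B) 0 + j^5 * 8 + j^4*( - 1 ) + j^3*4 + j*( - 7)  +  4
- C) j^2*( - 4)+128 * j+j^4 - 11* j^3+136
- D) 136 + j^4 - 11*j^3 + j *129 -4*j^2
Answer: C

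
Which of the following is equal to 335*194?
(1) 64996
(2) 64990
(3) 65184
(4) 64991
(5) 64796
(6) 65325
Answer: 2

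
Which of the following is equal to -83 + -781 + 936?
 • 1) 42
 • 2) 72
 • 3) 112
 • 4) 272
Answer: 2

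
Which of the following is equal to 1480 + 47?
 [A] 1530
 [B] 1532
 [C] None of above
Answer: C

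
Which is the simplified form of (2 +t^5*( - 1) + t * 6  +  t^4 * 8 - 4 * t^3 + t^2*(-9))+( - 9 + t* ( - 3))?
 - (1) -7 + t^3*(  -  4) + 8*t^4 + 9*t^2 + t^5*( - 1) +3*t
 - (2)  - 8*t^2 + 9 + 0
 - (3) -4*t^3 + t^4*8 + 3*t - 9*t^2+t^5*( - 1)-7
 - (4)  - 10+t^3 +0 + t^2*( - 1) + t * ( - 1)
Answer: 3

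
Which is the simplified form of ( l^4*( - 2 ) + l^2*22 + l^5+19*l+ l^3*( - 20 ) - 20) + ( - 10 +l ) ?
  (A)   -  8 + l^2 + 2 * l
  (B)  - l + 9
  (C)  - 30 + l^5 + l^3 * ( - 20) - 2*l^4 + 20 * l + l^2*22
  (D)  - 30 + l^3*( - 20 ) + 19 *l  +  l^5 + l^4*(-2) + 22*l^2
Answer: C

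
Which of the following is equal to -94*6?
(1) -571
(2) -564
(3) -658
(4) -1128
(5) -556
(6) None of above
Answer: 2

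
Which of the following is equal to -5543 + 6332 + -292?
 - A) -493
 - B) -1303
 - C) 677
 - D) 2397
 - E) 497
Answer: E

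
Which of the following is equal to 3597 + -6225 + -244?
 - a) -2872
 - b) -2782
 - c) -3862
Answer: a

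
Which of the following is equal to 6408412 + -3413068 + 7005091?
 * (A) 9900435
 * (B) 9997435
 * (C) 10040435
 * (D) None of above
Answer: D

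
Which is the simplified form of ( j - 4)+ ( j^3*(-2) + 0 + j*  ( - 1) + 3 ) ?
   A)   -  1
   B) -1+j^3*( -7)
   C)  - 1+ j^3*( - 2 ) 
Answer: C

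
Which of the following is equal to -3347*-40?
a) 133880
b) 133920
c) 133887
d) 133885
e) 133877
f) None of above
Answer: a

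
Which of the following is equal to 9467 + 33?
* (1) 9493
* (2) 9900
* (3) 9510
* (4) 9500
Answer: 4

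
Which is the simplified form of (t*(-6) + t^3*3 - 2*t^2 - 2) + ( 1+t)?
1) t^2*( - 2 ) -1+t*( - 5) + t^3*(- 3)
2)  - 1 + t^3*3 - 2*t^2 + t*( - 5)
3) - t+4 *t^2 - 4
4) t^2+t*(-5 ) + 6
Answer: 2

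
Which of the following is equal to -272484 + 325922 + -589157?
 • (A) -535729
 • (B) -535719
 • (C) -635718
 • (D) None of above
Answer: B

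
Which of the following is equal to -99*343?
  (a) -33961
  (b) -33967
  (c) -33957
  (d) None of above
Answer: c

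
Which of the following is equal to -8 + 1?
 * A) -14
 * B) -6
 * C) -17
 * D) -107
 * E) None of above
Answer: E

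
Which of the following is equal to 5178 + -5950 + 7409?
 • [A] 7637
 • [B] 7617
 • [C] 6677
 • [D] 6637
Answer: D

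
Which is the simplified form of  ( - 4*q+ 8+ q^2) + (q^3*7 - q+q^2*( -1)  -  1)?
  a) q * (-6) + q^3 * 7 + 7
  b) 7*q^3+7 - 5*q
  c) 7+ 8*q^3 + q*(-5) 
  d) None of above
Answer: b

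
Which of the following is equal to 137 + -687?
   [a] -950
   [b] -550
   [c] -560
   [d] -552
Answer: b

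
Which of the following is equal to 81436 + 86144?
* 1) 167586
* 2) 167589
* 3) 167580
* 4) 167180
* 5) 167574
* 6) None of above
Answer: 3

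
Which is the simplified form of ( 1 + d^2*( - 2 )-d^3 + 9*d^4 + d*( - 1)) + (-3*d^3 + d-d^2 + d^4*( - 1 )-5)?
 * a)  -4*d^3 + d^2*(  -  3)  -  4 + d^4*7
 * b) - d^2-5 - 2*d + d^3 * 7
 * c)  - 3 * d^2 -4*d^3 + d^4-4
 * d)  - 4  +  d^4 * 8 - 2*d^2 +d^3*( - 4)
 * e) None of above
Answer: e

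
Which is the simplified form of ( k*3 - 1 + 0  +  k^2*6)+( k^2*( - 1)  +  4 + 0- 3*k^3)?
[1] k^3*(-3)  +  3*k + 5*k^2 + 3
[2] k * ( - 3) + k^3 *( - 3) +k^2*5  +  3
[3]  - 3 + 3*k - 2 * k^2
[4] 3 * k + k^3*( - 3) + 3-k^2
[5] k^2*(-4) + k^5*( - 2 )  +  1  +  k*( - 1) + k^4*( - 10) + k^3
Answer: 1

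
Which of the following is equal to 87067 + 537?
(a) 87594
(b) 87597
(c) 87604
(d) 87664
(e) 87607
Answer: c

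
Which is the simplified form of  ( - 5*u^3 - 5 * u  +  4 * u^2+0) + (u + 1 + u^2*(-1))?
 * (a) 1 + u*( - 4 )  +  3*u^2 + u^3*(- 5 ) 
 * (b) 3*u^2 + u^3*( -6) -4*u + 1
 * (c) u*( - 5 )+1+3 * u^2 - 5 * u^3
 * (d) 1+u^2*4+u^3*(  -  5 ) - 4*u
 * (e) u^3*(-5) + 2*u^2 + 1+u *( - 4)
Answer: a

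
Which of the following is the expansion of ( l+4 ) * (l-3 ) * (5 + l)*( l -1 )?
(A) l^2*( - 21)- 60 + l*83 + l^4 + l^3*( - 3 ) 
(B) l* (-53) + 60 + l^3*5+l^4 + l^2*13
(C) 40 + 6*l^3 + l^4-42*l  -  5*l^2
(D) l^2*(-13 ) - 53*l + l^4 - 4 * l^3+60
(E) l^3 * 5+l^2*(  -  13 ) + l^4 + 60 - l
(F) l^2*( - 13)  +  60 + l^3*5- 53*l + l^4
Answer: F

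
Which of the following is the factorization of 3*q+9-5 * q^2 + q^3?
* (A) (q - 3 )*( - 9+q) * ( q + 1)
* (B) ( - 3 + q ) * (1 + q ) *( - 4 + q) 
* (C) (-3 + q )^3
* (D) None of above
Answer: D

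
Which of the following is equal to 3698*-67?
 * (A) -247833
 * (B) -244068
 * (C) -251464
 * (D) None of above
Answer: D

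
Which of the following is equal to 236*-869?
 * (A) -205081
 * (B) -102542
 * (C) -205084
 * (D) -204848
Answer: C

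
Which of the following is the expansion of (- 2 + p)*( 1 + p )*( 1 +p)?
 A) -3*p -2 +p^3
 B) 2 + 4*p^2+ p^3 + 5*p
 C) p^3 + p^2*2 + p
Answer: A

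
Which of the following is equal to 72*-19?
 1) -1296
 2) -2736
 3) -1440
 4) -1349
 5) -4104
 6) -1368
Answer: 6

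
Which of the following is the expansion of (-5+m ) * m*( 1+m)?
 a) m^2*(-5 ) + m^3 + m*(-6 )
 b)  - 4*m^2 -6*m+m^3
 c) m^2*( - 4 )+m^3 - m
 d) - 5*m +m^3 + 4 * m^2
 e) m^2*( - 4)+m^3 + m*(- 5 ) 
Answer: e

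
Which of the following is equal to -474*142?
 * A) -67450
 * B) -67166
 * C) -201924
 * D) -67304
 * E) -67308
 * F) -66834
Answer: E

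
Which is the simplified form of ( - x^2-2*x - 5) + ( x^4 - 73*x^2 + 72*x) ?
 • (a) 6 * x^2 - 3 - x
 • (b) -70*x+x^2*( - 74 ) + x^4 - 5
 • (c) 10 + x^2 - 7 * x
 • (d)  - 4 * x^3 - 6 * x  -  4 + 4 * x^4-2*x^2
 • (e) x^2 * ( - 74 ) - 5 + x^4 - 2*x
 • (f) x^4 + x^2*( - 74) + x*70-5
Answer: f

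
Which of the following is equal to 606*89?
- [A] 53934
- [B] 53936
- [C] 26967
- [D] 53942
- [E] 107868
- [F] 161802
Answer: A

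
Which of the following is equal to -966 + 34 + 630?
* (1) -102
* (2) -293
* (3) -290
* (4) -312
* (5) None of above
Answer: 5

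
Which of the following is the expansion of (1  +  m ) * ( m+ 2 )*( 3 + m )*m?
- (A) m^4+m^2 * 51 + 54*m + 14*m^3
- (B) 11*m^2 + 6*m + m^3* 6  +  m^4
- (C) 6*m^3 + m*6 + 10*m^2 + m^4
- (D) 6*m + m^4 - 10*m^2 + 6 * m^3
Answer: B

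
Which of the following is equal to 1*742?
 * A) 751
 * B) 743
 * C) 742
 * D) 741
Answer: C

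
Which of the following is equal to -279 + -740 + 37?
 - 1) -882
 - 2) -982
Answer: 2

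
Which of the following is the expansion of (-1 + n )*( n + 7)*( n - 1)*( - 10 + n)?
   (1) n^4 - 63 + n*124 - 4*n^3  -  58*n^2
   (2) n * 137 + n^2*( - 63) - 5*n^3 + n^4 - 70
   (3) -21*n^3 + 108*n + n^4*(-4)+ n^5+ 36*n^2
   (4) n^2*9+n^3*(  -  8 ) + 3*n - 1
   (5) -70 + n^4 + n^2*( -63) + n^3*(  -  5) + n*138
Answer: 2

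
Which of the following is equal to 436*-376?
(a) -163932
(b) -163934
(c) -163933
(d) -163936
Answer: d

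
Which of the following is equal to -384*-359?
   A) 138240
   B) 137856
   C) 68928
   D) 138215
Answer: B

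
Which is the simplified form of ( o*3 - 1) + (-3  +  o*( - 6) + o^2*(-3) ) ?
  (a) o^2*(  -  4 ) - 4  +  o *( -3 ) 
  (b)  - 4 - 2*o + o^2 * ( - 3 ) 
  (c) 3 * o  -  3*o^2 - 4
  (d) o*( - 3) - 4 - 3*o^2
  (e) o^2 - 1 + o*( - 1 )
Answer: d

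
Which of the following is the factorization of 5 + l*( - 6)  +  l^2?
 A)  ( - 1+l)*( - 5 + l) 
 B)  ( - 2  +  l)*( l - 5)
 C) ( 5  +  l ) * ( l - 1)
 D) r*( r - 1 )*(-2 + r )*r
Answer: A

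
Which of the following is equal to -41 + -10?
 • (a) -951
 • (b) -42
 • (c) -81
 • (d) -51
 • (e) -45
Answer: d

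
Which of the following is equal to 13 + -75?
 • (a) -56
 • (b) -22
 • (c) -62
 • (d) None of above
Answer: c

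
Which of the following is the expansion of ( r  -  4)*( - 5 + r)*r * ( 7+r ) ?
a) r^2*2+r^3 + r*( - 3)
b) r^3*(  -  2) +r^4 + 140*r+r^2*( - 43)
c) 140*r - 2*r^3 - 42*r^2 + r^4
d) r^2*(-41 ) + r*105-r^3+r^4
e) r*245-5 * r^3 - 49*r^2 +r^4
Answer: b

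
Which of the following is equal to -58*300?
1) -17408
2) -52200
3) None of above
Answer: 3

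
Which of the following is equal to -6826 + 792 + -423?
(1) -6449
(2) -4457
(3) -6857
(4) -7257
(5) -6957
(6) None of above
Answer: 6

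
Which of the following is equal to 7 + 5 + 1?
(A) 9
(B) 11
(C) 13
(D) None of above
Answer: C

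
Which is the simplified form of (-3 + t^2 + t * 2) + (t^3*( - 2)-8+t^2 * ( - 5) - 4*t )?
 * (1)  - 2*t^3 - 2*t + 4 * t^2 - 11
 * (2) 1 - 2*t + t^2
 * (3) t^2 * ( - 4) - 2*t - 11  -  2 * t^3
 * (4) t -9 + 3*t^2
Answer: 3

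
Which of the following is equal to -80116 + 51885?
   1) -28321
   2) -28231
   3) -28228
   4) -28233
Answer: 2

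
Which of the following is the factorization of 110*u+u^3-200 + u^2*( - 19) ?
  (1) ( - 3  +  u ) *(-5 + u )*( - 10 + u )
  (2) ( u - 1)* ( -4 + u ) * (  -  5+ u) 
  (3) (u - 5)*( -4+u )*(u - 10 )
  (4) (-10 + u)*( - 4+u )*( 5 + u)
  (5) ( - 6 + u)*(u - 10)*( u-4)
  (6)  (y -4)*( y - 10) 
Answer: 3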